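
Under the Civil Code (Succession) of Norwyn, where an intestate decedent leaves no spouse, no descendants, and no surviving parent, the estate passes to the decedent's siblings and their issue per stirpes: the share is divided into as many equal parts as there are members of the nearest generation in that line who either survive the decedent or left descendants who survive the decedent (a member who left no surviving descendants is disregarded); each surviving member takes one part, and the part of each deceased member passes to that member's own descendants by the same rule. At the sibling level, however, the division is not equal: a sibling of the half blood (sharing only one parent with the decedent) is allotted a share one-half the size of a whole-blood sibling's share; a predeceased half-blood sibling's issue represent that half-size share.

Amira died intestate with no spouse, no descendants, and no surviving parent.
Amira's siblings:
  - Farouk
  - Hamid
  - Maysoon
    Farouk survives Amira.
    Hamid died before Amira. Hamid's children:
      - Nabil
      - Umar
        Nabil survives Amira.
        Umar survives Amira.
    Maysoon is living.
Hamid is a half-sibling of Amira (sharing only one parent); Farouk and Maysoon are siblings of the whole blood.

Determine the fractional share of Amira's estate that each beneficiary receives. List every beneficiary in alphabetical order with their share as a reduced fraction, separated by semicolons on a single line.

Farouk 2/5; Maysoon 2/5; Nabil 1/10; Umar 1/10

No spouse, descendants, or parent survives, so the estate passes to Amira's siblings per stirpes.
Half-blood siblings count for one-half the weight of whole-blood siblings at the initial division.
Dividing 1 in proportion to weights (total weight 5/2): Farouk (weight 1) → 2/5; Hamid (weight 1/2) → 1/5; Maysoon (weight 1) → 2/5.
Farouk is living and takes 2/5.
Hamid predeceased; the 1/5 allotted to Hamid's branch passes to Hamid's issue by representation.
The 1/5 is divided into 2 equal shares of 1/10 among Nabil, Umar.
Nabil is living and takes 1/10.
Umar is living and takes 1/10.
Maysoon is living and takes 2/5.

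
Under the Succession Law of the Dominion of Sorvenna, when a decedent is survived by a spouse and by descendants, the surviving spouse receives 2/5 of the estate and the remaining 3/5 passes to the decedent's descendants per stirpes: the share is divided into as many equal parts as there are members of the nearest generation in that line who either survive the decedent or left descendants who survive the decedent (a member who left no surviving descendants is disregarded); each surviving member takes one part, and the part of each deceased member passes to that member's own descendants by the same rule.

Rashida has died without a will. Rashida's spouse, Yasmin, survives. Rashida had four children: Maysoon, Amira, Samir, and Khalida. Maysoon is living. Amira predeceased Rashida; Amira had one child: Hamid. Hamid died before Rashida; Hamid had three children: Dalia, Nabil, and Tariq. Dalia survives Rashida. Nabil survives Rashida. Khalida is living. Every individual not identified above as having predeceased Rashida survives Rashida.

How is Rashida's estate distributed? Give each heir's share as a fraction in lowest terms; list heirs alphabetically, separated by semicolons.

Dalia 1/20; Khalida 3/20; Maysoon 3/20; Nabil 1/20; Samir 3/20; Tariq 1/20; Yasmin 2/5

Yasmin, as surviving spouse, takes 2/5.
The remaining 3/5 passes to Rashida's descendants per stirpes.
The 3/5 is divided into 4 equal shares of 3/20 among Maysoon, Amira, Samir, Khalida.
Maysoon is living and takes 3/20.
Amira predeceased; the 3/20 allotted to Amira's branch passes to Amira's issue by representation.
Hamid's line is the sole branch at this level, so the full 3/20 passes to Hamid's issue by representation.
The 3/20 is divided into 3 equal shares of 1/20 among Dalia, Nabil, Tariq.
Dalia is living and takes 1/20.
Nabil is living and takes 1/20.
Tariq is living and takes 1/20.
Samir is living and takes 3/20.
Khalida is living and takes 3/20.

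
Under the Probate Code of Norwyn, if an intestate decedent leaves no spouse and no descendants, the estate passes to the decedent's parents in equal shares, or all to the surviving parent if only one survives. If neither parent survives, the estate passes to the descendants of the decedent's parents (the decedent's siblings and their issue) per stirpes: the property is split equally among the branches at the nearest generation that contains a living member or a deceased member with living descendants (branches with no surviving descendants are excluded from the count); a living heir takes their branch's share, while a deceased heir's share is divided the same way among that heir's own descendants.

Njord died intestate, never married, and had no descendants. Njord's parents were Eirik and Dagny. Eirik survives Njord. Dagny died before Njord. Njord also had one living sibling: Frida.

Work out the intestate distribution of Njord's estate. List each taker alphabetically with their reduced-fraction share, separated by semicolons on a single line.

Eirik 1

Only one parent, Eirik, survives, so Eirik takes the entire estate. The siblings take nothing because a surviving parent has priority.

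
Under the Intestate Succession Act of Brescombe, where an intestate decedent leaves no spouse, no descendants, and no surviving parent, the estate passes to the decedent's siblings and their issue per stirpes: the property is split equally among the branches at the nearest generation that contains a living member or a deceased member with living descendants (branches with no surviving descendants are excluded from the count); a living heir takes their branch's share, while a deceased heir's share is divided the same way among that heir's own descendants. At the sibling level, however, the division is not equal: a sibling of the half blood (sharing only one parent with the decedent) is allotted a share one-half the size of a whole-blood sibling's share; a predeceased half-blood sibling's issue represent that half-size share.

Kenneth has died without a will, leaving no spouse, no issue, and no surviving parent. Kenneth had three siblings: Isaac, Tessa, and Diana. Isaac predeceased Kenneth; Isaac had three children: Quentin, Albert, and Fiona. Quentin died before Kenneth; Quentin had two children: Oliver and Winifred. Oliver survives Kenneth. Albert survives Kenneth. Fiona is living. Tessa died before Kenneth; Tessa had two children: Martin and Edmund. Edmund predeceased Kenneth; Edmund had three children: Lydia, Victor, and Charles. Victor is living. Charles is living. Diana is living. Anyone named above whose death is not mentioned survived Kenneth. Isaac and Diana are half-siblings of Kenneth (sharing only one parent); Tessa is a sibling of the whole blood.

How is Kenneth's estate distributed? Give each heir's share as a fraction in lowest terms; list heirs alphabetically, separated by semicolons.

Albert 1/12; Charles 1/12; Diana 1/4; Fiona 1/12; Lydia 1/12; Martin 1/4; Oliver 1/24; Victor 1/12; Winifred 1/24

No spouse, descendants, or parent survives, so the estate passes to Kenneth's siblings per stirpes.
Half-blood siblings count for one-half the weight of whole-blood siblings at the initial division.
Dividing 1 in proportion to weights (total weight 2): Isaac (weight 1/2) → 1/4; Tessa (weight 1) → 1/2; Diana (weight 1/2) → 1/4.
Isaac predeceased; the 1/4 allotted to Isaac's branch passes to Isaac's issue by representation.
The 1/4 is divided into 3 equal shares of 1/12 among Quentin, Albert, Fiona.
Quentin predeceased; the 1/12 allotted to Quentin's branch passes to Quentin's issue by representation.
The 1/12 is divided into 2 equal shares of 1/24 among Oliver, Winifred.
Oliver is living and takes 1/24.
Winifred is living and takes 1/24.
Albert is living and takes 1/12.
Fiona is living and takes 1/12.
Tessa predeceased; the 1/2 allotted to Tessa's branch passes to Tessa's issue by representation.
The 1/2 is divided into 2 equal shares of 1/4 among Martin, Edmund.
Martin is living and takes 1/4.
Edmund predeceased; the 1/4 allotted to Edmund's branch passes to Edmund's issue by representation.
The 1/4 is divided into 3 equal shares of 1/12 among Lydia, Victor, Charles.
Lydia is living and takes 1/12.
Victor is living and takes 1/12.
Charles is living and takes 1/12.
Diana is living and takes 1/4.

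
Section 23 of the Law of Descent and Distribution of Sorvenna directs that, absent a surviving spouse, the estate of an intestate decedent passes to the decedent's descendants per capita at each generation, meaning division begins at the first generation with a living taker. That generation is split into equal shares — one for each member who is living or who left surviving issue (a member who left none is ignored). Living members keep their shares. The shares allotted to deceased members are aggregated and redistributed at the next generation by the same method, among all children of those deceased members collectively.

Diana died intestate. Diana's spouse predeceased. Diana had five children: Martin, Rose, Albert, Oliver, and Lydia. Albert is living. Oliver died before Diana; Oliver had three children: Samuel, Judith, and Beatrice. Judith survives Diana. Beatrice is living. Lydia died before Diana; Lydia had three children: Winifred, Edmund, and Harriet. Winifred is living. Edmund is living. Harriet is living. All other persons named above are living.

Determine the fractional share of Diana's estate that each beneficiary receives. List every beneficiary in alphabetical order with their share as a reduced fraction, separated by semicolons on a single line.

There is no surviving spouse, so the entire estate passes to Diana's descendants per capita at each generation.
At generation 1 (Martin, Rose, Albert, Oliver, Lydia) there are 5 shares of (1)/5 = 1/5 each.
Living: Martin, Rose, and Albert — each takes 1/5.
Deceased: Oliver and Lydia. Their combined 2/5 is pooled and carried to generation 2.
At generation 2 (Samuel, Judith, Beatrice, Winifred, Edmund, Harriet) there are 6 shares of (2/5)/6 = 1/15 each.
Living: Samuel, Judith, Beatrice, Winifred, Edmund, and Harriet — each takes 1/15.

Albert 1/5; Beatrice 1/15; Edmund 1/15; Harriet 1/15; Judith 1/15; Martin 1/5; Rose 1/5; Samuel 1/15; Winifred 1/15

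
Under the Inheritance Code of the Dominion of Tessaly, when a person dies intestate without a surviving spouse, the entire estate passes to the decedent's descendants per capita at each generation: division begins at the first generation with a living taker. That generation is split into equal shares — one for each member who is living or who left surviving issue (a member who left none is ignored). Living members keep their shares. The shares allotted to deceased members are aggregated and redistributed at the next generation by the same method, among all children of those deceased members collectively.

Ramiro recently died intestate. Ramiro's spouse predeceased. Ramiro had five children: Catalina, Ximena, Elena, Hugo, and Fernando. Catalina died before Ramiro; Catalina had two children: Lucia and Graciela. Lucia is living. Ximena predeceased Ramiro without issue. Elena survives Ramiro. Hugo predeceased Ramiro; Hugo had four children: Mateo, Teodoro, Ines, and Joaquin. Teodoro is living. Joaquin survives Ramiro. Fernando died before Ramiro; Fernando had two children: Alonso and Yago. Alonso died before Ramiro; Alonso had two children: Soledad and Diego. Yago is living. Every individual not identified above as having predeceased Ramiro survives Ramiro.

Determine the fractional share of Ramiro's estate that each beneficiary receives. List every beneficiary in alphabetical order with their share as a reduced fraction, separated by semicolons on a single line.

There is no surviving spouse, so the entire estate passes to Ramiro's descendants per capita at each generation.
At generation 1 (Catalina, Elena, Hugo, Fernando) there are 4 shares of (1)/4 = 1/4 each.
Living: Elena — each takes 1/4.
Deceased: Catalina, Hugo, and Fernando. Their combined 3/4 is pooled and carried to generation 2.
At generation 2 (Lucia, Graciela, Mateo, Teodoro, Ines, Joaquin, Alonso, Yago) there are 8 shares of (3/4)/8 = 3/32 each.
Living: Lucia, Graciela, Mateo, Teodoro, Ines, Joaquin, and Yago — each takes 3/32.
Deceased: Alonso. That 3/32 share is carried to generation 3.
At generation 3 (Soledad, Diego) there are 2 shares of (3/32)/2 = 3/64 each.
Living: Soledad and Diego — each takes 3/64.

Diego 3/64; Elena 1/4; Graciela 3/32; Ines 3/32; Joaquin 3/32; Lucia 3/32; Mateo 3/32; Soledad 3/64; Teodoro 3/32; Yago 3/32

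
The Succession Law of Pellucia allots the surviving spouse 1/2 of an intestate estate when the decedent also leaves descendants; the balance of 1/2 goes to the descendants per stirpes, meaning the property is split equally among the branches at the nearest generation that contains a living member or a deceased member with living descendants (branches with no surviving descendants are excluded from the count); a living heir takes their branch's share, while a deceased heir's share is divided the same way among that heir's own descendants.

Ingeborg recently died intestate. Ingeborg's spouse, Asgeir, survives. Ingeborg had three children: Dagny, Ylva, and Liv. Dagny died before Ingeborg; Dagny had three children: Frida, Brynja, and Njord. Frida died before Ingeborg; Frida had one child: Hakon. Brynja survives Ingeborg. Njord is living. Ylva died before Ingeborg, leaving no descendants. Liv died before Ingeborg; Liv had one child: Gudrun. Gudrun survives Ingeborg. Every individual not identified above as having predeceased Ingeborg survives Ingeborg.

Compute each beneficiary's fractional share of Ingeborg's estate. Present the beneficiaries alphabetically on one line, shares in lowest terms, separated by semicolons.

Asgeir, as surviving spouse, takes 1/2.
The remaining 1/2 passes to Ingeborg's descendants per stirpes.
Ylva left no surviving issue, so that branch lapses and is disregarded.
The 1/2 is divided into 2 equal shares of 1/4 among Dagny, Liv.
Dagny predeceased; the 1/4 allotted to Dagny's branch passes to Dagny's issue by representation.
The 1/4 is divided into 3 equal shares of 1/12 among Frida, Brynja, Njord.
Frida predeceased; the 1/12 allotted to Frida's branch passes to Frida's issue by representation.
Hakon is the sole taker at this level and receives the full 1/12.
Brynja is living and takes 1/12.
Njord is living and takes 1/12.
Liv predeceased; the 1/4 allotted to Liv's branch passes to Liv's issue by representation.
Gudrun is the sole taker at this level and receives the full 1/4.

Asgeir 1/2; Brynja 1/12; Gudrun 1/4; Hakon 1/12; Njord 1/12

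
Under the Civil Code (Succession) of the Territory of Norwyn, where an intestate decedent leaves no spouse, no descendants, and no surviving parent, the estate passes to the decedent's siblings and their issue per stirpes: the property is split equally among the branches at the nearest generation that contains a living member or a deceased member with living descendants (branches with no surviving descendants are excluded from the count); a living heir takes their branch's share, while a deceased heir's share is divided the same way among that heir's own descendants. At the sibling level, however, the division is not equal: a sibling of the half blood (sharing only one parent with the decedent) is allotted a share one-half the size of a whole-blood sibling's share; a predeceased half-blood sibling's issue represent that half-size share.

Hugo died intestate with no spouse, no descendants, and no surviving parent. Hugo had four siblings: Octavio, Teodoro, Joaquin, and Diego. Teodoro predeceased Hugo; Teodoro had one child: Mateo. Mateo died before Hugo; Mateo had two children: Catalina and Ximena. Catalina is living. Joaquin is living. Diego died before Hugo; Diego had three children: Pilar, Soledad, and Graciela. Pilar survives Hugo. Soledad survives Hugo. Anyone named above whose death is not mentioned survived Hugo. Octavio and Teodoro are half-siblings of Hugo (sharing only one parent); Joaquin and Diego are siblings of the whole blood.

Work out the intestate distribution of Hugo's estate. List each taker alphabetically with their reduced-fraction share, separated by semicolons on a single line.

No spouse, descendants, or parent survives, so the estate passes to Hugo's siblings per stirpes.
Half-blood siblings count for one-half the weight of whole-blood siblings at the initial division.
Dividing 1 in proportion to weights (total weight 3): Octavio (weight 1/2) → 1/6; Teodoro (weight 1/2) → 1/6; Joaquin (weight 1) → 1/3; Diego (weight 1) → 1/3.
Octavio is living and takes 1/6.
Teodoro predeceased; the 1/6 allotted to Teodoro's branch passes to Teodoro's issue by representation.
Mateo's line is the sole branch at this level, so the full 1/6 passes to Mateo's issue by representation.
The 1/6 is divided into 2 equal shares of 1/12 among Catalina, Ximena.
Catalina is living and takes 1/12.
Ximena is living and takes 1/12.
Joaquin is living and takes 1/3.
Diego predeceased; the 1/3 allotted to Diego's branch passes to Diego's issue by representation.
The 1/3 is divided into 3 equal shares of 1/9 among Pilar, Soledad, Graciela.
Pilar is living and takes 1/9.
Soledad is living and takes 1/9.
Graciela is living and takes 1/9.

Catalina 1/12; Graciela 1/9; Joaquin 1/3; Octavio 1/6; Pilar 1/9; Soledad 1/9; Ximena 1/12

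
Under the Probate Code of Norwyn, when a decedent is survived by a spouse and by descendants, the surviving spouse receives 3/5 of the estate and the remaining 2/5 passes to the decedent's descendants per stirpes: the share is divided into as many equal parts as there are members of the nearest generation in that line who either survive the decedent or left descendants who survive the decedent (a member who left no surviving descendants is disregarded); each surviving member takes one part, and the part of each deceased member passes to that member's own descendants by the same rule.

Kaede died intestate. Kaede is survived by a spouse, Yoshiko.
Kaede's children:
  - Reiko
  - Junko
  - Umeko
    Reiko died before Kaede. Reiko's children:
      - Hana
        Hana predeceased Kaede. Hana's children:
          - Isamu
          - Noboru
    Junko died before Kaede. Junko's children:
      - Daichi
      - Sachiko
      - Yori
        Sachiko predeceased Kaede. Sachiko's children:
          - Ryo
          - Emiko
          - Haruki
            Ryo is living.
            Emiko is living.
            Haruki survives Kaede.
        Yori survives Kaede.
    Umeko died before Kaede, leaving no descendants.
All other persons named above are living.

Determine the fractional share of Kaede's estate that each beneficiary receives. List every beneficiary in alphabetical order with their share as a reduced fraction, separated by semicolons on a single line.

Daichi 1/15; Emiko 1/45; Haruki 1/45; Isamu 1/10; Noboru 1/10; Ryo 1/45; Yori 1/15; Yoshiko 3/5

Yoshiko, as surviving spouse, takes 3/5.
The remaining 2/5 passes to Kaede's descendants per stirpes.
Umeko left no surviving issue, so that branch lapses and is disregarded.
The 2/5 is divided into 2 equal shares of 1/5 among Reiko, Junko.
Reiko predeceased; the 1/5 allotted to Reiko's branch passes to Reiko's issue by representation.
Hana's line is the sole branch at this level, so the full 1/5 passes to Hana's issue by representation.
The 1/5 is divided into 2 equal shares of 1/10 among Isamu, Noboru.
Isamu is living and takes 1/10.
Noboru is living and takes 1/10.
Junko predeceased; the 1/5 allotted to Junko's branch passes to Junko's issue by representation.
The 1/5 is divided into 3 equal shares of 1/15 among Daichi, Sachiko, Yori.
Daichi is living and takes 1/15.
Sachiko predeceased; the 1/15 allotted to Sachiko's branch passes to Sachiko's issue by representation.
The 1/15 is divided into 3 equal shares of 1/45 among Ryo, Emiko, Haruki.
Ryo is living and takes 1/45.
Emiko is living and takes 1/45.
Haruki is living and takes 1/45.
Yori is living and takes 1/15.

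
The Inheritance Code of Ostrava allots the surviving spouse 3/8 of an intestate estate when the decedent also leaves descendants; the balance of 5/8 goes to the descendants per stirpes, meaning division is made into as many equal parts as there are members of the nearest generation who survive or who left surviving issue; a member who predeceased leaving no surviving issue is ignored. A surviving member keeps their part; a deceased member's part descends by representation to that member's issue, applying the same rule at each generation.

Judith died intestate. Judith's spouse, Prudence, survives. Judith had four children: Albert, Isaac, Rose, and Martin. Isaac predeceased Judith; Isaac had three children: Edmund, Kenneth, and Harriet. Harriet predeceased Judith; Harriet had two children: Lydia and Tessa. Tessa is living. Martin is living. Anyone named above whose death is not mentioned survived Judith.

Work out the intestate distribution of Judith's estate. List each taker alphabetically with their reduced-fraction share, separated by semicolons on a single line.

Albert 5/32; Edmund 5/96; Kenneth 5/96; Lydia 5/192; Martin 5/32; Prudence 3/8; Rose 5/32; Tessa 5/192

Prudence, as surviving spouse, takes 3/8.
The remaining 5/8 passes to Judith's descendants per stirpes.
The 5/8 is divided into 4 equal shares of 5/32 among Albert, Isaac, Rose, Martin.
Albert is living and takes 5/32.
Isaac predeceased; the 5/32 allotted to Isaac's branch passes to Isaac's issue by representation.
The 5/32 is divided into 3 equal shares of 5/96 among Edmund, Kenneth, Harriet.
Edmund is living and takes 5/96.
Kenneth is living and takes 5/96.
Harriet predeceased; the 5/96 allotted to Harriet's branch passes to Harriet's issue by representation.
The 5/96 is divided into 2 equal shares of 5/192 among Lydia, Tessa.
Lydia is living and takes 5/192.
Tessa is living and takes 5/192.
Rose is living and takes 5/32.
Martin is living and takes 5/32.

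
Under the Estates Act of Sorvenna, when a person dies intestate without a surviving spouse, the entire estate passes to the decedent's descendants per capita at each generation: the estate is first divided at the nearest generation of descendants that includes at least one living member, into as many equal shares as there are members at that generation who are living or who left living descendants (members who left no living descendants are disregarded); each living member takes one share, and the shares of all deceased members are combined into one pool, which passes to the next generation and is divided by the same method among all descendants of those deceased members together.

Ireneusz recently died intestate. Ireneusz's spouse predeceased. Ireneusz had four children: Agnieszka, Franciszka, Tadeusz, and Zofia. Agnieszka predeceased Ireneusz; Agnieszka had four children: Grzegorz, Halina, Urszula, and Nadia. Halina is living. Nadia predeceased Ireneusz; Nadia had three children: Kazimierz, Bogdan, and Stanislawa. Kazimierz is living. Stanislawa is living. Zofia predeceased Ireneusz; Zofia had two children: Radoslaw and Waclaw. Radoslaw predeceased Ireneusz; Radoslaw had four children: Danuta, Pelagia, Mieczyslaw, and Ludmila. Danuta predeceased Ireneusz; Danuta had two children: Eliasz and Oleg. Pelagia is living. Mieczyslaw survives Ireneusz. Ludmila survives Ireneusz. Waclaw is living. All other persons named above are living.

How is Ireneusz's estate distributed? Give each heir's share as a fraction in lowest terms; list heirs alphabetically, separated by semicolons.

There is no surviving spouse, so the entire estate passes to Ireneusz's descendants per capita at each generation.
At generation 1 (Agnieszka, Franciszka, Tadeusz, Zofia) there are 4 shares of (1)/4 = 1/4 each.
Living: Franciszka and Tadeusz — each takes 1/4.
Deceased: Agnieszka and Zofia. Their combined 1/2 is pooled and carried to generation 2.
At generation 2 (Grzegorz, Halina, Urszula, Nadia, Radoslaw, Waclaw) there are 6 shares of (1/2)/6 = 1/12 each.
Living: Grzegorz, Halina, Urszula, and Waclaw — each takes 1/12.
Deceased: Nadia and Radoslaw. Their combined 1/6 is pooled and carried to generation 3.
At generation 3 (Kazimierz, Bogdan, Stanislawa, Danuta, Pelagia, Mieczyslaw, Ludmila) there are 7 shares of (1/6)/7 = 1/42 each.
Living: Kazimierz, Bogdan, Stanislawa, Pelagia, Mieczyslaw, and Ludmila — each takes 1/42.
Deceased: Danuta. That 1/42 share is carried to generation 4.
At generation 4 (Eliasz, Oleg) there are 2 shares of (1/42)/2 = 1/84 each.
Living: Eliasz and Oleg — each takes 1/84.

Bogdan 1/42; Eliasz 1/84; Franciszka 1/4; Grzegorz 1/12; Halina 1/12; Kazimierz 1/42; Ludmila 1/42; Mieczyslaw 1/42; Oleg 1/84; Pelagia 1/42; Stanislawa 1/42; Tadeusz 1/4; Urszula 1/12; Waclaw 1/12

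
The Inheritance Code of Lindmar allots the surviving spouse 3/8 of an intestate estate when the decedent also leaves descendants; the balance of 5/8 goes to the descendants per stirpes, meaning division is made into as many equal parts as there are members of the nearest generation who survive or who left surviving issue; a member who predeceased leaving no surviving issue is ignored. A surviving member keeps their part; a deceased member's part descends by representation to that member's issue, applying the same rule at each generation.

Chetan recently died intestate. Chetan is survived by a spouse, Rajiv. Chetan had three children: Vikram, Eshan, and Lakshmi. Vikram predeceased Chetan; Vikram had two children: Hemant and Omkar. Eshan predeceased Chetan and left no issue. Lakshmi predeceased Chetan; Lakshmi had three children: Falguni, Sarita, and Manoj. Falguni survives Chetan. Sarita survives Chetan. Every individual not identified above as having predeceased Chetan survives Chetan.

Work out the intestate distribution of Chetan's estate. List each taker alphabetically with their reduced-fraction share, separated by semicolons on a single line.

Falguni 5/48; Hemant 5/32; Manoj 5/48; Omkar 5/32; Rajiv 3/8; Sarita 5/48

Rajiv, as surviving spouse, takes 3/8.
The remaining 5/8 passes to Chetan's descendants per stirpes.
Eshan left no surviving issue, so that branch lapses and is disregarded.
The 5/8 is divided into 2 equal shares of 5/16 among Vikram, Lakshmi.
Vikram predeceased; the 5/16 allotted to Vikram's branch passes to Vikram's issue by representation.
The 5/16 is divided into 2 equal shares of 5/32 among Hemant, Omkar.
Hemant is living and takes 5/32.
Omkar is living and takes 5/32.
Lakshmi predeceased; the 5/16 allotted to Lakshmi's branch passes to Lakshmi's issue by representation.
The 5/16 is divided into 3 equal shares of 5/48 among Falguni, Sarita, Manoj.
Falguni is living and takes 5/48.
Sarita is living and takes 5/48.
Manoj is living and takes 5/48.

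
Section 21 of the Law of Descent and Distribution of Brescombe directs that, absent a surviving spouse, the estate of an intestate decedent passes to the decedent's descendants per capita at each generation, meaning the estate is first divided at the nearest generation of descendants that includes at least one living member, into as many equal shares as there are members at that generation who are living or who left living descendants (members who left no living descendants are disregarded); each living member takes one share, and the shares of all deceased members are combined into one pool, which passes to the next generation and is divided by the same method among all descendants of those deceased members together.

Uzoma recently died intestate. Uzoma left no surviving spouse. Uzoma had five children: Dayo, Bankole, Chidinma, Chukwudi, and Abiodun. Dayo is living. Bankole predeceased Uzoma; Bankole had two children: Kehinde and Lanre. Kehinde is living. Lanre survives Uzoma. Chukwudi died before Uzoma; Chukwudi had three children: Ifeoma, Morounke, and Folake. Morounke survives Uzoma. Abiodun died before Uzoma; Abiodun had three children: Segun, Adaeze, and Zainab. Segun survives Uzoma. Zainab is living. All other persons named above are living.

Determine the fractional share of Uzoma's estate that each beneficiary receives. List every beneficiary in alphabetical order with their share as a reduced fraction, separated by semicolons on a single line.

Adaeze 3/40; Chidinma 1/5; Dayo 1/5; Folake 3/40; Ifeoma 3/40; Kehinde 3/40; Lanre 3/40; Morounke 3/40; Segun 3/40; Zainab 3/40

There is no surviving spouse, so the entire estate passes to Uzoma's descendants per capita at each generation.
At generation 1 (Dayo, Bankole, Chidinma, Chukwudi, Abiodun) there are 5 shares of (1)/5 = 1/5 each.
Living: Dayo and Chidinma — each takes 1/5.
Deceased: Bankole, Chukwudi, and Abiodun. Their combined 3/5 is pooled and carried to generation 2.
At generation 2 (Kehinde, Lanre, Ifeoma, Morounke, Folake, Segun, Adaeze, Zainab) there are 8 shares of (3/5)/8 = 3/40 each.
Living: Kehinde, Lanre, Ifeoma, Morounke, Folake, Segun, Adaeze, and Zainab — each takes 3/40.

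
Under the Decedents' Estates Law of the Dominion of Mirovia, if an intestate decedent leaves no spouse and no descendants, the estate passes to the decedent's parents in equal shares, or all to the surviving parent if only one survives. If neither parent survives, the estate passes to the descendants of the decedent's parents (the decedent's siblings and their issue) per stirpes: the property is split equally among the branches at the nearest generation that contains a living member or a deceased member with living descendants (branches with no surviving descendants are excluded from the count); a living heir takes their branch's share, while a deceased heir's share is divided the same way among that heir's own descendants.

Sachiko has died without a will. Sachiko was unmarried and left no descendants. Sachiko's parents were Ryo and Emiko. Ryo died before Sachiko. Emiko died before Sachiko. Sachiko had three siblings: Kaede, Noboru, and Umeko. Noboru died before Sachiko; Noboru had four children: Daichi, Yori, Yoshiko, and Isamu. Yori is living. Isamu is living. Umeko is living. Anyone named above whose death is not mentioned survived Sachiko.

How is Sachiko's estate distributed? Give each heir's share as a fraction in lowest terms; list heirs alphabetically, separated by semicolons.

Neither parent survives and there are no descendants, so the estate passes to Sachiko's siblings and their issue per stirpes.
The estate is divided into 3 equal shares of 1/3 among Kaede, Noboru, Umeko.
Kaede is living and takes 1/3.
Noboru predeceased; the 1/3 allotted to Noboru's branch passes to Noboru's issue by representation.
The 1/3 is divided into 4 equal shares of 1/12 among Daichi, Yori, Yoshiko, Isamu.
Daichi is living and takes 1/12.
Yori is living and takes 1/12.
Yoshiko is living and takes 1/12.
Isamu is living and takes 1/12.
Umeko is living and takes 1/3.

Daichi 1/12; Isamu 1/12; Kaede 1/3; Umeko 1/3; Yori 1/12; Yoshiko 1/12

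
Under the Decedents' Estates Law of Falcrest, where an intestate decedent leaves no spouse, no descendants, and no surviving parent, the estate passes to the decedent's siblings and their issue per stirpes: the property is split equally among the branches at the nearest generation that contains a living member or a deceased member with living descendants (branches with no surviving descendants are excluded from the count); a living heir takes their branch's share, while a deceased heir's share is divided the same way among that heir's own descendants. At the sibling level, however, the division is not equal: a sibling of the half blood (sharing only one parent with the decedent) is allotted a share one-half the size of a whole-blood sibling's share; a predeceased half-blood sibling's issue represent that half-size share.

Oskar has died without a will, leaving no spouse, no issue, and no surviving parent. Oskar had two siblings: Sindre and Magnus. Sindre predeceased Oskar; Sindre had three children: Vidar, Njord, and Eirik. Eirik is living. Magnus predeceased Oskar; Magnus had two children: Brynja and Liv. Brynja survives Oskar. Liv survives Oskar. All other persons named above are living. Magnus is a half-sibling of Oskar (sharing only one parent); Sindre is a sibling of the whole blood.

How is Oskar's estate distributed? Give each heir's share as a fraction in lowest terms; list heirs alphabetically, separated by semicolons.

Brynja 1/6; Eirik 2/9; Liv 1/6; Njord 2/9; Vidar 2/9

No spouse, descendants, or parent survives, so the estate passes to Oskar's siblings per stirpes.
Half-blood siblings count for one-half the weight of whole-blood siblings at the initial division.
Dividing 1 in proportion to weights (total weight 3/2): Sindre (weight 1) → 2/3; Magnus (weight 1/2) → 1/3.
Sindre predeceased; the 2/3 allotted to Sindre's branch passes to Sindre's issue by representation.
The 2/3 is divided into 3 equal shares of 2/9 among Vidar, Njord, Eirik.
Vidar is living and takes 2/9.
Njord is living and takes 2/9.
Eirik is living and takes 2/9.
Magnus predeceased; the 1/3 allotted to Magnus's branch passes to Magnus's issue by representation.
The 1/3 is divided into 2 equal shares of 1/6 among Brynja, Liv.
Brynja is living and takes 1/6.
Liv is living and takes 1/6.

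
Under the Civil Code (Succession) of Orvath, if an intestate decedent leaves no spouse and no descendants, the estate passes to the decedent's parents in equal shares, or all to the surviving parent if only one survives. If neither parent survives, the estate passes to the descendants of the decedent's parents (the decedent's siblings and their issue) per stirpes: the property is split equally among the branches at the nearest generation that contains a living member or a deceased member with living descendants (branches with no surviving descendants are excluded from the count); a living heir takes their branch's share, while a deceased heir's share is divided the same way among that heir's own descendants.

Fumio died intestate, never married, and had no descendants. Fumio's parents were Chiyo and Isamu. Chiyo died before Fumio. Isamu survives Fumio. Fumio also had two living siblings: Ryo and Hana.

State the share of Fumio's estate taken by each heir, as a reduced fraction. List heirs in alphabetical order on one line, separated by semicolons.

Isamu 1

Only one parent, Isamu, survives, so Isamu takes the entire estate. The siblings take nothing because a surviving parent has priority.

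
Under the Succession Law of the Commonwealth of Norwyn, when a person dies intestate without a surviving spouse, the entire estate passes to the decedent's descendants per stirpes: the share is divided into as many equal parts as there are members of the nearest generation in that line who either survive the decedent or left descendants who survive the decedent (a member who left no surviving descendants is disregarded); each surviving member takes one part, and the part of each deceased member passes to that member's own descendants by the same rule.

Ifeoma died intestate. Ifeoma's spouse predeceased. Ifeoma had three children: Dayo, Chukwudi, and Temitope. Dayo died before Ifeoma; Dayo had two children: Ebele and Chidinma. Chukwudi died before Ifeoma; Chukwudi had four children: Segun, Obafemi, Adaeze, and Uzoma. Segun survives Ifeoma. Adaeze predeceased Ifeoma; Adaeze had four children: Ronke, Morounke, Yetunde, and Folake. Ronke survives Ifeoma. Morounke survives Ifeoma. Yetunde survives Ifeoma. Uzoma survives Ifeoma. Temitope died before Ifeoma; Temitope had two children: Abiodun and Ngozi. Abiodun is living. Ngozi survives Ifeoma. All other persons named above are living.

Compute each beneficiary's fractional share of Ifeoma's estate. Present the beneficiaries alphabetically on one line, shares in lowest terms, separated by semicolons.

Abiodun 1/6; Chidinma 1/6; Ebele 1/6; Folake 1/48; Morounke 1/48; Ngozi 1/6; Obafemi 1/12; Ronke 1/48; Segun 1/12; Uzoma 1/12; Yetunde 1/48

There is no surviving spouse, so the entire estate passes to Ifeoma's descendants per stirpes.
The estate is divided into 3 equal shares of 1/3 among Dayo, Chukwudi, Temitope.
Dayo predeceased; the 1/3 allotted to Dayo's branch passes to Dayo's issue by representation.
The 1/3 is divided into 2 equal shares of 1/6 among Ebele, Chidinma.
Ebele is living and takes 1/6.
Chidinma is living and takes 1/6.
Chukwudi predeceased; the 1/3 allotted to Chukwudi's branch passes to Chukwudi's issue by representation.
The 1/3 is divided into 4 equal shares of 1/12 among Segun, Obafemi, Adaeze, Uzoma.
Segun is living and takes 1/12.
Obafemi is living and takes 1/12.
Adaeze predeceased; the 1/12 allotted to Adaeze's branch passes to Adaeze's issue by representation.
The 1/12 is divided into 4 equal shares of 1/48 among Ronke, Morounke, Yetunde, Folake.
Ronke is living and takes 1/48.
Morounke is living and takes 1/48.
Yetunde is living and takes 1/48.
Folake is living and takes 1/48.
Uzoma is living and takes 1/12.
Temitope predeceased; the 1/3 allotted to Temitope's branch passes to Temitope's issue by representation.
The 1/3 is divided into 2 equal shares of 1/6 among Abiodun, Ngozi.
Abiodun is living and takes 1/6.
Ngozi is living and takes 1/6.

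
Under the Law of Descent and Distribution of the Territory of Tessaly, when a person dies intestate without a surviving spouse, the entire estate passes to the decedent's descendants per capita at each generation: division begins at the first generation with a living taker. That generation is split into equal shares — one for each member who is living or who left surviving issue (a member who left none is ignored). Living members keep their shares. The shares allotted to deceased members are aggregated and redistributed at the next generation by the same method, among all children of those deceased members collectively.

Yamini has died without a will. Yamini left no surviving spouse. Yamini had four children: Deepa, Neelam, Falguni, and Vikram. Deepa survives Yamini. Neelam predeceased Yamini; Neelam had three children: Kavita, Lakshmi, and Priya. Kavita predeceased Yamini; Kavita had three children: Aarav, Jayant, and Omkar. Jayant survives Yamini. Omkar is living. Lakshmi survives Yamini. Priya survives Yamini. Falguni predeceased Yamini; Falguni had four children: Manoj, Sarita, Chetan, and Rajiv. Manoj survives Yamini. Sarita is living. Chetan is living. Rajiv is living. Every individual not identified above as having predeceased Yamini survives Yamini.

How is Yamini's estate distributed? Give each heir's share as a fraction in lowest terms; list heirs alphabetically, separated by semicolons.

Aarav 1/42; Chetan 1/14; Deepa 1/4; Jayant 1/42; Lakshmi 1/14; Manoj 1/14; Omkar 1/42; Priya 1/14; Rajiv 1/14; Sarita 1/14; Vikram 1/4

There is no surviving spouse, so the entire estate passes to Yamini's descendants per capita at each generation.
At generation 1 (Deepa, Neelam, Falguni, Vikram) there are 4 shares of (1)/4 = 1/4 each.
Living: Deepa and Vikram — each takes 1/4.
Deceased: Neelam and Falguni. Their combined 1/2 is pooled and carried to generation 2.
At generation 2 (Kavita, Lakshmi, Priya, Manoj, Sarita, Chetan, Rajiv) there are 7 shares of (1/2)/7 = 1/14 each.
Living: Lakshmi, Priya, Manoj, Sarita, Chetan, and Rajiv — each takes 1/14.
Deceased: Kavita. That 1/14 share is carried to generation 3.
At generation 3 (Aarav, Jayant, Omkar) there are 3 shares of (1/14)/3 = 1/42 each.
Living: Aarav, Jayant, and Omkar — each takes 1/42.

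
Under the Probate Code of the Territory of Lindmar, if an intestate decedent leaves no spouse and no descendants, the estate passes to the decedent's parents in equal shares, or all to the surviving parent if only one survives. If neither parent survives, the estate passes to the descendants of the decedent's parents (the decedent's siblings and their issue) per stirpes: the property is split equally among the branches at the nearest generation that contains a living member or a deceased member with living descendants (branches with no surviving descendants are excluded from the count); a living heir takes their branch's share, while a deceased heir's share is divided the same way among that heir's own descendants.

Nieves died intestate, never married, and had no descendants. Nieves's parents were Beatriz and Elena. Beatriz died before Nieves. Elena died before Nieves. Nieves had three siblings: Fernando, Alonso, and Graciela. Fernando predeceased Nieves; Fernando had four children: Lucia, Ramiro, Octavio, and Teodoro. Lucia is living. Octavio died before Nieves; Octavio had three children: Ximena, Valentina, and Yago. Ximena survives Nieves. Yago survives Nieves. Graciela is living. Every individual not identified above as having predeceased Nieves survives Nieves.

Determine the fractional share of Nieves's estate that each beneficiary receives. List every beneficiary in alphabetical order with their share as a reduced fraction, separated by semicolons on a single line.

Alonso 1/3; Graciela 1/3; Lucia 1/12; Ramiro 1/12; Teodoro 1/12; Valentina 1/36; Ximena 1/36; Yago 1/36

Neither parent survives and there are no descendants, so the estate passes to Nieves's siblings and their issue per stirpes.
The estate is divided into 3 equal shares of 1/3 among Fernando, Alonso, Graciela.
Fernando predeceased; the 1/3 allotted to Fernando's branch passes to Fernando's issue by representation.
The 1/3 is divided into 4 equal shares of 1/12 among Lucia, Ramiro, Octavio, Teodoro.
Lucia is living and takes 1/12.
Ramiro is living and takes 1/12.
Octavio predeceased; the 1/12 allotted to Octavio's branch passes to Octavio's issue by representation.
The 1/12 is divided into 3 equal shares of 1/36 among Ximena, Valentina, Yago.
Ximena is living and takes 1/36.
Valentina is living and takes 1/36.
Yago is living and takes 1/36.
Teodoro is living and takes 1/12.
Alonso is living and takes 1/3.
Graciela is living and takes 1/3.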